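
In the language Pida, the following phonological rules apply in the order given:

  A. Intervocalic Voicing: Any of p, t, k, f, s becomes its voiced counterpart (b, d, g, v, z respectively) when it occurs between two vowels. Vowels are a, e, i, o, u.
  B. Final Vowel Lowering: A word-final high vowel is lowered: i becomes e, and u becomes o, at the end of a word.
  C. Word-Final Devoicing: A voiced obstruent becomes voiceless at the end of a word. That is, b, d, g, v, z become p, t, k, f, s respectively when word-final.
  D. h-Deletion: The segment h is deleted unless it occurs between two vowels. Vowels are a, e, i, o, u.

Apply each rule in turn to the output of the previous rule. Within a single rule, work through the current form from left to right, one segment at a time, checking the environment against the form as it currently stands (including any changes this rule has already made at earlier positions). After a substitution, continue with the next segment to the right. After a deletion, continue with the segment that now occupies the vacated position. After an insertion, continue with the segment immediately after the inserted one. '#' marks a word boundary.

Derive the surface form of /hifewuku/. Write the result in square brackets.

[ivewugo]

A Intervocalic Voicing: [hifewuku] → [hivewugu]
B Final Vowel Lowering: [hivewugu] → [hivewugo]
C Word-Final Devoicing: no change — [hivewugo]
D h-Deletion: [hivewugo] → [ivewugo]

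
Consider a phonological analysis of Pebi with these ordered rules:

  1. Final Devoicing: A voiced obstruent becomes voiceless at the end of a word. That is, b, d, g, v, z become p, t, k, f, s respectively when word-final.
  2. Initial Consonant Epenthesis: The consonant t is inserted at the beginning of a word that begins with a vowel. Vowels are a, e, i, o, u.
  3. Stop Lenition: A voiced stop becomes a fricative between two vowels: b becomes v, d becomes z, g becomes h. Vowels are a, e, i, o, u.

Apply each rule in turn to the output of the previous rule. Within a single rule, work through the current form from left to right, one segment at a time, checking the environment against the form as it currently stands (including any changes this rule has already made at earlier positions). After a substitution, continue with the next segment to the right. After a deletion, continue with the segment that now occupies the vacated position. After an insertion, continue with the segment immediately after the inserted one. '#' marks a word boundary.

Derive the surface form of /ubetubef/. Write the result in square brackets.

1 Final Devoicing: no change — [ubetubef]
2 Initial Consonant Epenthesis: [ubetubef] → [tubetubef]
3 Stop Lenition: [tubetubef] → [tuvetuvef]

[tuvetuvef]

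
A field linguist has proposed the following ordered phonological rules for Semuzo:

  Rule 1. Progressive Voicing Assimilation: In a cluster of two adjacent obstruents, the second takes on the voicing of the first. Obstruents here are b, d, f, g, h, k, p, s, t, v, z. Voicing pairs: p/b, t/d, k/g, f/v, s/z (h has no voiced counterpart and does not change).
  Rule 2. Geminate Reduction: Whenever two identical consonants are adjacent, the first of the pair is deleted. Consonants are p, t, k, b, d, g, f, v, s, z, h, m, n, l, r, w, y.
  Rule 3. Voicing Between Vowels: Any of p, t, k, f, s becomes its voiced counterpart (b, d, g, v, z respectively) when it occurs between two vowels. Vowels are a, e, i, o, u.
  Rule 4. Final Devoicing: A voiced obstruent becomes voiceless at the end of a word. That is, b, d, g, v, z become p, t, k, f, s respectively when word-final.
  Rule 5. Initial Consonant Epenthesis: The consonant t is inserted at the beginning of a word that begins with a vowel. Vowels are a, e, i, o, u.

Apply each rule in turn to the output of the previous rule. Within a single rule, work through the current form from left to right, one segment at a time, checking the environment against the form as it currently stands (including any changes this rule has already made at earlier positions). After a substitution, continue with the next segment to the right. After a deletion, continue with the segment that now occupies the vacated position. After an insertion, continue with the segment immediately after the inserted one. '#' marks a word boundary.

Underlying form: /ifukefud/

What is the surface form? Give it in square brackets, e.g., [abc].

[tivugevut]

Rule 1 Progressive Voicing Assimilation: no change — [ifukefud]
Rule 2 Geminate Reduction: no change — [ifukefud]
Rule 3 Voicing Between Vowels: [ifukefud] → [ivugevud]
Rule 4 Final Devoicing: [ivugevud] → [ivugevut]
Rule 5 Initial Consonant Epenthesis: [ivugevut] → [tivugevut]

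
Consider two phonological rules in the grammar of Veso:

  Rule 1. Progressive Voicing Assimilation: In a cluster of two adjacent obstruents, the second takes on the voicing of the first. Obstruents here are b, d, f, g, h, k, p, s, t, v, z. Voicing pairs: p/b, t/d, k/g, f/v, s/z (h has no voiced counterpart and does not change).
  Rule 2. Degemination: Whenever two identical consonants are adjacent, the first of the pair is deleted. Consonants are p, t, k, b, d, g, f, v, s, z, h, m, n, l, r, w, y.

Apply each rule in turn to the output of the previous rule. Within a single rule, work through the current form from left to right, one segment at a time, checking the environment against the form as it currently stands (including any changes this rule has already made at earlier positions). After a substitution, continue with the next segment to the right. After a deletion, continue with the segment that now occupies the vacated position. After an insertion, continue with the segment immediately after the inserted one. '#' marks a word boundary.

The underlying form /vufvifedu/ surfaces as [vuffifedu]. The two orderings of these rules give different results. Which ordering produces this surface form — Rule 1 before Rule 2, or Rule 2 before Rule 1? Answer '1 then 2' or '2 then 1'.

2 then 1

Order 1 then 2:
  1 Progressive Voicing Assimilation: [vufvifedu] → [vuffifedu]
  2 Degemination: [vuffifedu] → [vufifedu]
  result: [vufifedu]
Order 2 then 1:
  2 Degemination: no change — [vufvifedu]
  1 Progressive Voicing Assimilation: [vufvifedu] → [vuffifedu]
  result: [vuffifedu]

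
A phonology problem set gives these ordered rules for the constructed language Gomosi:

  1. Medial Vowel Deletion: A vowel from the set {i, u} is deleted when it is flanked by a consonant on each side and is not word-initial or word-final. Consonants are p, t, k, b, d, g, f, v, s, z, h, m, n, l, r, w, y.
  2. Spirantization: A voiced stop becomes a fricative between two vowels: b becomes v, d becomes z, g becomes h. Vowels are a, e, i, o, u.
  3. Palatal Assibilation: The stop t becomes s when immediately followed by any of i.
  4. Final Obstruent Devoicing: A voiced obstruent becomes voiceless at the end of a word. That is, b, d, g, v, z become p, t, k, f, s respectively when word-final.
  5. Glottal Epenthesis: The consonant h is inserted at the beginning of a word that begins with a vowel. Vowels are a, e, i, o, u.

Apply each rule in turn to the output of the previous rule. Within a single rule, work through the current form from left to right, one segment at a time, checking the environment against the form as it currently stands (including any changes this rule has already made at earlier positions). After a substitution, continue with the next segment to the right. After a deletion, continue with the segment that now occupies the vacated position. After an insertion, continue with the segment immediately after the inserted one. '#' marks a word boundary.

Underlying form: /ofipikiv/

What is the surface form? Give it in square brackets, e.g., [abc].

[hofpkf]

1 Medial Vowel Deletion: [ofipikiv] → [ofpkv]
2 Spirantization: no change — [ofpkv]
3 Palatal Assibilation: no change — [ofpkv]
4 Final Obstruent Devoicing: [ofpkv] → [ofpkf]
5 Glottal Epenthesis: [ofpkf] → [hofpkf]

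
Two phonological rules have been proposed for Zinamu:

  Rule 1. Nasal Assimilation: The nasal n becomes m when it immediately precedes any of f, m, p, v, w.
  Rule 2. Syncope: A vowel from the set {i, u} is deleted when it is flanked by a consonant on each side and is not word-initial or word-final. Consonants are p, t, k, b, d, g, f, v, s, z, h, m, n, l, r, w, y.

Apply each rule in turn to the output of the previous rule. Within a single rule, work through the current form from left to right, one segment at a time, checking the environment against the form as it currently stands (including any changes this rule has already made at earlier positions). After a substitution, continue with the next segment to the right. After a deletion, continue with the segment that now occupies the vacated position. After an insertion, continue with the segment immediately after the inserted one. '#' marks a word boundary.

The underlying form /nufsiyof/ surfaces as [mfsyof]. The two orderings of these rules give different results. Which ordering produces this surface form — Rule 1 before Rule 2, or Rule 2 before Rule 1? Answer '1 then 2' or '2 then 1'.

2 then 1

Order 1 then 2:
  1 Nasal Assimilation: no change — [nufsiyof]
  2 Syncope: [nufsiyof] → [nfsyof]
  result: [nfsyof]
Order 2 then 1:
  2 Syncope: [nufsiyof] → [nfsyof]
  1 Nasal Assimilation: [nfsyof] → [mfsyof]
  result: [mfsyof]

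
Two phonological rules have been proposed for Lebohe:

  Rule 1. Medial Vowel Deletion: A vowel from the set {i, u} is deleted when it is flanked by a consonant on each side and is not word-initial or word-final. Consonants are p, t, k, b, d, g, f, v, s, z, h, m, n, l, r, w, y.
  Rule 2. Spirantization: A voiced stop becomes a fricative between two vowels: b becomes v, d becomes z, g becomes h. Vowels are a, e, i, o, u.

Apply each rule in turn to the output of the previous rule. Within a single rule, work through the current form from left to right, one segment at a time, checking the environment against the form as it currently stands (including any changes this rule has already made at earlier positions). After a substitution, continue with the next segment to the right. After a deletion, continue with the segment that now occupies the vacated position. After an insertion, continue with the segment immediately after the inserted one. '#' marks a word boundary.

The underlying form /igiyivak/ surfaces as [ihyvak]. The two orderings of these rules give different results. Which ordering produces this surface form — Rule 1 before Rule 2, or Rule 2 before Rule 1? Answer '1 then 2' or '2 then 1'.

Order 1 then 2:
  1 Medial Vowel Deletion: [igiyivak] → [igyvak]
  2 Spirantization: no change — [igyvak]
  result: [igyvak]
Order 2 then 1:
  2 Spirantization: [igiyivak] → [ihiyivak]
  1 Medial Vowel Deletion: [ihiyivak] → [ihyvak]
  result: [ihyvak]

2 then 1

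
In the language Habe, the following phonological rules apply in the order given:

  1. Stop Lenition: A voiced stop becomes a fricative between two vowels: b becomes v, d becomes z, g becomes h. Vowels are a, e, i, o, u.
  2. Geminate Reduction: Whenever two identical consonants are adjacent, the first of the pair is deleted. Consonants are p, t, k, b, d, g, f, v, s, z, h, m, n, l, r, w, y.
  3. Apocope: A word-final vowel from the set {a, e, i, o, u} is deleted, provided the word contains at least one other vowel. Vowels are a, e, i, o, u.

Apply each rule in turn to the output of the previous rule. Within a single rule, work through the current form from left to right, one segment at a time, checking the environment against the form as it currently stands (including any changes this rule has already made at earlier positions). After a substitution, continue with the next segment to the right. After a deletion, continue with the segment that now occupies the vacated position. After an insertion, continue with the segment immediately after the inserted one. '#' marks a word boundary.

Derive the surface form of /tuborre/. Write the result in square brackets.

1 Stop Lenition: [tuborre] → [tuvorre]
2 Geminate Reduction: [tuvorre] → [tuvore]
3 Apocope: [tuvore] → [tuvor]

[tuvor]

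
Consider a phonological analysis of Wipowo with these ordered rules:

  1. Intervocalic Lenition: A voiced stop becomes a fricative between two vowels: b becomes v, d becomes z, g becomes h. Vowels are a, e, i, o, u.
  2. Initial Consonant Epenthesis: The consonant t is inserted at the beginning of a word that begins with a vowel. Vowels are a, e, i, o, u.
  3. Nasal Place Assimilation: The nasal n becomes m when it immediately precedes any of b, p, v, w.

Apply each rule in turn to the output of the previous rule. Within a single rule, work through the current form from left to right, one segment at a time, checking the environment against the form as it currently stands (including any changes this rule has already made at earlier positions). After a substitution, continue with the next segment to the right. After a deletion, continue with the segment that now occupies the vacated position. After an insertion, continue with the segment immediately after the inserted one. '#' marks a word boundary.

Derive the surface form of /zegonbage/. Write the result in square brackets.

[zehombahe]

1 Intervocalic Lenition: [zegonbage] → [zehonbahe]
2 Initial Consonant Epenthesis: no change — [zehonbahe]
3 Nasal Place Assimilation: [zehonbahe] → [zehombahe]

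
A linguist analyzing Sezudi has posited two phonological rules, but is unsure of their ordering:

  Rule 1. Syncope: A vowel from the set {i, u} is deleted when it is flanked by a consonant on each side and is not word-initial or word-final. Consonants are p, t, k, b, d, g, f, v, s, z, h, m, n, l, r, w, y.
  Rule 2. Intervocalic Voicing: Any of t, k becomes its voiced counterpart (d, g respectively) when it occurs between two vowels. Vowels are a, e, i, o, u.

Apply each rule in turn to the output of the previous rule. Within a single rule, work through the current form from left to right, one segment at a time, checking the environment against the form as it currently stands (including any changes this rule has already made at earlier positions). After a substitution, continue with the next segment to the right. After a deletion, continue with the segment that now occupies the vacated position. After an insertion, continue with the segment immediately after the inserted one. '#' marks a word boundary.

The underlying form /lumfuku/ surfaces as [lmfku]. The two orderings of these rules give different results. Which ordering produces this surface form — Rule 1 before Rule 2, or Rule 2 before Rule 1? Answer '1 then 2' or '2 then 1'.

1 then 2

Order 1 then 2:
  1 Syncope: [lumfuku] → [lmfku]
  2 Intervocalic Voicing: no change — [lmfku]
  result: [lmfku]
Order 2 then 1:
  2 Intervocalic Voicing: [lumfuku] → [lumfugu]
  1 Syncope: [lumfugu] → [lmfgu]
  result: [lmfgu]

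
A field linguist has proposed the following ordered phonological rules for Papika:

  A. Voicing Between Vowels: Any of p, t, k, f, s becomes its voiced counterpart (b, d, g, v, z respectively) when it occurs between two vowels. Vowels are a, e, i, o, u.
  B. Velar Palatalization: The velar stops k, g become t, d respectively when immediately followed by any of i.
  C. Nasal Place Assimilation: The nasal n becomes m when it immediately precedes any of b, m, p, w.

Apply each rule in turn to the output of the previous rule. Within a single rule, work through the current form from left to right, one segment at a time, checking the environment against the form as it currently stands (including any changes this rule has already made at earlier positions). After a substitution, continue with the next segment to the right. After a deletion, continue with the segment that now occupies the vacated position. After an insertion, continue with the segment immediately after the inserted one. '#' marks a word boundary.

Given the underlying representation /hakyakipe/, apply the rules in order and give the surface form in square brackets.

A Voicing Between Vowels: [hakyakipe] → [hakyagibe]
B Velar Palatalization: [hakyagibe] → [hakyadibe]
C Nasal Place Assimilation: no change — [hakyadibe]

[hakyadibe]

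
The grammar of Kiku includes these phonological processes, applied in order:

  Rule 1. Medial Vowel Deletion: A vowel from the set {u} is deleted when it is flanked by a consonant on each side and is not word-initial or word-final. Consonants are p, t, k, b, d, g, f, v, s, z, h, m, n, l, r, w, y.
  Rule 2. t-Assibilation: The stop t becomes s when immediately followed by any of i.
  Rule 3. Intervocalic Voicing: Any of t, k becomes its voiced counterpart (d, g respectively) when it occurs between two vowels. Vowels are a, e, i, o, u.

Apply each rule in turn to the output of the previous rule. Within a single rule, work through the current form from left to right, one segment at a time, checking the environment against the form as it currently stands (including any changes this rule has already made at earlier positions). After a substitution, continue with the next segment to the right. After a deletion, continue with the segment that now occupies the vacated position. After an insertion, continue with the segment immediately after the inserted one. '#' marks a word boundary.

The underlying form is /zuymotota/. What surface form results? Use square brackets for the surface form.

[zymododa]

Rule 1 Medial Vowel Deletion: [zuymotota] → [zymotota]
Rule 2 t-Assibilation: no change — [zymotota]
Rule 3 Intervocalic Voicing: [zymotota] → [zymododa]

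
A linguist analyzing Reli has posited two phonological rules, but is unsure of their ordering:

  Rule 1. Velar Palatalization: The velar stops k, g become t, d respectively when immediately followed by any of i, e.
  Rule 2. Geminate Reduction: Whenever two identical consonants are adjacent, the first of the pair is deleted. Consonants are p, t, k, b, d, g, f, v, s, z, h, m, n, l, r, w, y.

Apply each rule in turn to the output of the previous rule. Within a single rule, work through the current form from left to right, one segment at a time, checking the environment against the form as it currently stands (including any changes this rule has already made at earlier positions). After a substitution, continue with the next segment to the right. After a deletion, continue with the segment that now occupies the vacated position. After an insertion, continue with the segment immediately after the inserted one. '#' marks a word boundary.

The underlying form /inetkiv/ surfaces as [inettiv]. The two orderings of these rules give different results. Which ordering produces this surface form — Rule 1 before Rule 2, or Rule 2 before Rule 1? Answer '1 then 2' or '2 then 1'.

Order 1 then 2:
  1 Velar Palatalization: [inetkiv] → [inettiv]
  2 Geminate Reduction: [inettiv] → [inetiv]
  result: [inetiv]
Order 2 then 1:
  2 Geminate Reduction: no change — [inetkiv]
  1 Velar Palatalization: [inetkiv] → [inettiv]
  result: [inettiv]

2 then 1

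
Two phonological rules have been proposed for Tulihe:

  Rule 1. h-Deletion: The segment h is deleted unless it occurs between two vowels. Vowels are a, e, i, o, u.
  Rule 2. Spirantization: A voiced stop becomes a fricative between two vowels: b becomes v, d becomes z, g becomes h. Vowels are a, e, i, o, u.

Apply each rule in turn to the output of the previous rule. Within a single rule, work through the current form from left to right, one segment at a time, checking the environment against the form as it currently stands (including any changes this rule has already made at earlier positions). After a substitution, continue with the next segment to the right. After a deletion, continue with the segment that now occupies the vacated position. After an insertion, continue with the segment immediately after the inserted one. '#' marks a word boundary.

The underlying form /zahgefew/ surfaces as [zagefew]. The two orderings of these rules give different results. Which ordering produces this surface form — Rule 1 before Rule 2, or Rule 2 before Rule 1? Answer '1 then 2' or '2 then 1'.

2 then 1

Order 1 then 2:
  1 h-Deletion: [zahgefew] → [zagefew]
  2 Spirantization: [zagefew] → [zahefew]
  result: [zahefew]
Order 2 then 1:
  2 Spirantization: no change — [zahgefew]
  1 h-Deletion: [zahgefew] → [zagefew]
  result: [zagefew]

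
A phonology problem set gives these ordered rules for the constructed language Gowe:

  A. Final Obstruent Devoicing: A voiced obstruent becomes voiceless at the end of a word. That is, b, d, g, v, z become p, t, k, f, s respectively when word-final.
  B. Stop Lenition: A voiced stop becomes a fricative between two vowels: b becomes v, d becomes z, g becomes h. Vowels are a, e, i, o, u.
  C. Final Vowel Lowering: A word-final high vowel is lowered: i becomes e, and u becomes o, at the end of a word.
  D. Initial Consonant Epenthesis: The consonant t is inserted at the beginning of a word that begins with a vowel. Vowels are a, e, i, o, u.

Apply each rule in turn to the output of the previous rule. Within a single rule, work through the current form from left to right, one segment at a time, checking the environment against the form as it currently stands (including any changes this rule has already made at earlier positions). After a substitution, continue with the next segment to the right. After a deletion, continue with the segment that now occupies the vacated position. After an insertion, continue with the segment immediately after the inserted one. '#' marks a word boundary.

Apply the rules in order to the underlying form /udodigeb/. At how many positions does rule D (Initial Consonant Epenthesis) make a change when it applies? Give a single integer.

A Final Obstruent Devoicing: [udodigeb] → [udodigep]
B Stop Lenition: [udodigep] → [uzozihep]
C Final Vowel Lowering: no change — [uzozihep]
D Initial Consonant Epenthesis: [uzozihep] → [tuzozihep]
Rule D changed 1 position(s).

1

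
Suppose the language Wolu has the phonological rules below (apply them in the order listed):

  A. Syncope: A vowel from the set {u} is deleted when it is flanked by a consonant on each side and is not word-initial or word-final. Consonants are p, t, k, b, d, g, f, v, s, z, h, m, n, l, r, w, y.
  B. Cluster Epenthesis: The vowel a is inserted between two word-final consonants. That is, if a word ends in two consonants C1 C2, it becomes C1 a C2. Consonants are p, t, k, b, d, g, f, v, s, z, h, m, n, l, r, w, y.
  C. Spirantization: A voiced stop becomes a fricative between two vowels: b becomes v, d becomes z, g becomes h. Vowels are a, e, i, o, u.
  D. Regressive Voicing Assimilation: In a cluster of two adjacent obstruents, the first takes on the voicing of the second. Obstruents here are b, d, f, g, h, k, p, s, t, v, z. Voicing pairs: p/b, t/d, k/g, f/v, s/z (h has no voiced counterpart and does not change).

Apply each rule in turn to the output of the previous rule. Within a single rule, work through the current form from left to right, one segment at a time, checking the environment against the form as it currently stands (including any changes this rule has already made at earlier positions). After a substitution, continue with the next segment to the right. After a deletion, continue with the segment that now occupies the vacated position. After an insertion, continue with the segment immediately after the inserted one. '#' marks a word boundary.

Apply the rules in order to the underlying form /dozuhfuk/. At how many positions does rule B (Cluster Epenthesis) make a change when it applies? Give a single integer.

A Syncope: [dozuhfuk] → [dozhfk]
B Cluster Epenthesis: [dozhfk] → [dozhfak]
C Spirantization: no change — [dozhfak]
D Regressive Voicing Assimilation: [dozhfak] → [doshfak]
Rule B changed 1 position(s).

1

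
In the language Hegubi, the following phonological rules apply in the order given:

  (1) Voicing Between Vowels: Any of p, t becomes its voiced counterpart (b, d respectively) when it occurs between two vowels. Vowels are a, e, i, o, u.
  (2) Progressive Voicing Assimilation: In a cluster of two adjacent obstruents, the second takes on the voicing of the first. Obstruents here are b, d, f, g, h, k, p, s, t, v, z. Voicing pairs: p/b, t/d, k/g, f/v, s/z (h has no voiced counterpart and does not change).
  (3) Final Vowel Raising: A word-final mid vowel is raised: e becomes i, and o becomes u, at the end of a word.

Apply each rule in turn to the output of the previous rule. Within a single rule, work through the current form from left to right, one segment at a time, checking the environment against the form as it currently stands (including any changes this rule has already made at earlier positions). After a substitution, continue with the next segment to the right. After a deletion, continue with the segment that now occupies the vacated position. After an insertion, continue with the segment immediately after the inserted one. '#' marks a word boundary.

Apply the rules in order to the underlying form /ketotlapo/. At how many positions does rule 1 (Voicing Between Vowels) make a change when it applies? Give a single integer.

2

(1) Voicing Between Vowels: [ketotlapo] → [kedotlabo]
(2) Progressive Voicing Assimilation: no change — [kedotlabo]
(3) Final Vowel Raising: [kedotlabo] → [kedotlabu]
Rule 1 changed 2 position(s).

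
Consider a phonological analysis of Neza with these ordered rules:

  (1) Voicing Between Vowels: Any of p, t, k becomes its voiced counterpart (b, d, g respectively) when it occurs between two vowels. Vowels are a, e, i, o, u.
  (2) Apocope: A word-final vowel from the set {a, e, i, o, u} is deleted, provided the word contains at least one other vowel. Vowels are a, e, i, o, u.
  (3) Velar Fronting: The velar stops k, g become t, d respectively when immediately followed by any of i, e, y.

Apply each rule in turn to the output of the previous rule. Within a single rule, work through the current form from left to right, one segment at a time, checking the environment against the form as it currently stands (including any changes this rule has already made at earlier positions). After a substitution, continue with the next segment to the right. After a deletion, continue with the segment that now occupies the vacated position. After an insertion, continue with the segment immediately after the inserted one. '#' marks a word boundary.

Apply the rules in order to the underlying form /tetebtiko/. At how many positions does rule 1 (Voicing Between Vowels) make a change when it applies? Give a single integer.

(1) Voicing Between Vowels: [tetebtiko] → [tedebtigo]
(2) Apocope: [tedebtigo] → [tedebtig]
(3) Velar Fronting: no change — [tedebtig]
Rule 1 changed 2 position(s).

2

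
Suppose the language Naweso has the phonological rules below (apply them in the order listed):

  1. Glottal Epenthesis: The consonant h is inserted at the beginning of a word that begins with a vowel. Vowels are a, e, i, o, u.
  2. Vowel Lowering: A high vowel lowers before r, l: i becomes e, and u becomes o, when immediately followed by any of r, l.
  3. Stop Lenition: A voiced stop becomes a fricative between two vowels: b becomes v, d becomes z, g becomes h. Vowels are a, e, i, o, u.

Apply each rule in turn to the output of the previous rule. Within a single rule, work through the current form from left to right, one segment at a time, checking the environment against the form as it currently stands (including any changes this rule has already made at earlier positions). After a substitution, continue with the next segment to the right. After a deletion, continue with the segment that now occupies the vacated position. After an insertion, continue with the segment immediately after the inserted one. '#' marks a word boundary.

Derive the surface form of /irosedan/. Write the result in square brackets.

[herosezan]

1 Glottal Epenthesis: [irosedan] → [hirosedan]
2 Vowel Lowering: [hirosedan] → [herosedan]
3 Stop Lenition: [herosedan] → [herosezan]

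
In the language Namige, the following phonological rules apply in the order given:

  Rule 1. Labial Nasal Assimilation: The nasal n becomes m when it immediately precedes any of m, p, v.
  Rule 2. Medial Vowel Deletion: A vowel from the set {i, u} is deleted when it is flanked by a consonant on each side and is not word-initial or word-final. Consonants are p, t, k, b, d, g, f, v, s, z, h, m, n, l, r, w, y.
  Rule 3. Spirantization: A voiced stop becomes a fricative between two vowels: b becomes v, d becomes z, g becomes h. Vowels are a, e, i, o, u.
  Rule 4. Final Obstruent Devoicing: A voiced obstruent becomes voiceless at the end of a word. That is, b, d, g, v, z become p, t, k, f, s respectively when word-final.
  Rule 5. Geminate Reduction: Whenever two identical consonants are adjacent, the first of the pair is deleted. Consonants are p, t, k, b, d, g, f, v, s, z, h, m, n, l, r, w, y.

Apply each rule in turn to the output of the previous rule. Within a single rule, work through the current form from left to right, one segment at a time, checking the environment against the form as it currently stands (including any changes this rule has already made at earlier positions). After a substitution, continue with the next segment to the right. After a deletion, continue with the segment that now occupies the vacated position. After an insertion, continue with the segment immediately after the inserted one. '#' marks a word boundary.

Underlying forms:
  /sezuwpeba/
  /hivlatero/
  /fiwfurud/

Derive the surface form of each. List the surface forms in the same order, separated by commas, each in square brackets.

/sezuwpeba/:
  Rule 1 Labial Nasal Assimilation: no change — [sezuwpeba]
  Rule 2 Medial Vowel Deletion: [sezuwpeba] → [sezwpeba]
  Rule 3 Spirantization: [sezwpeba] → [sezwpeva]
  Rule 4 Final Obstruent Devoicing: no change — [sezwpeva]
  Rule 5 Geminate Reduction: no change — [sezwpeva]
/hivlatero/:
  Rule 1 Labial Nasal Assimilation: no change — [hivlatero]
  Rule 2 Medial Vowel Deletion: [hivlatero] → [hvlatero]
  Rule 3 Spirantization: no change — [hvlatero]
  Rule 4 Final Obstruent Devoicing: no change — [hvlatero]
  Rule 5 Geminate Reduction: no change — [hvlatero]
/fiwfurud/:
  Rule 1 Labial Nasal Assimilation: no change — [fiwfurud]
  Rule 2 Medial Vowel Deletion: [fiwfurud] → [fwfrd]
  Rule 3 Spirantization: no change — [fwfrd]
  Rule 4 Final Obstruent Devoicing: [fwfrd] → [fwfrt]
  Rule 5 Geminate Reduction: no change — [fwfrt]

[sezwpeva], [hvlatero], [fwfrt]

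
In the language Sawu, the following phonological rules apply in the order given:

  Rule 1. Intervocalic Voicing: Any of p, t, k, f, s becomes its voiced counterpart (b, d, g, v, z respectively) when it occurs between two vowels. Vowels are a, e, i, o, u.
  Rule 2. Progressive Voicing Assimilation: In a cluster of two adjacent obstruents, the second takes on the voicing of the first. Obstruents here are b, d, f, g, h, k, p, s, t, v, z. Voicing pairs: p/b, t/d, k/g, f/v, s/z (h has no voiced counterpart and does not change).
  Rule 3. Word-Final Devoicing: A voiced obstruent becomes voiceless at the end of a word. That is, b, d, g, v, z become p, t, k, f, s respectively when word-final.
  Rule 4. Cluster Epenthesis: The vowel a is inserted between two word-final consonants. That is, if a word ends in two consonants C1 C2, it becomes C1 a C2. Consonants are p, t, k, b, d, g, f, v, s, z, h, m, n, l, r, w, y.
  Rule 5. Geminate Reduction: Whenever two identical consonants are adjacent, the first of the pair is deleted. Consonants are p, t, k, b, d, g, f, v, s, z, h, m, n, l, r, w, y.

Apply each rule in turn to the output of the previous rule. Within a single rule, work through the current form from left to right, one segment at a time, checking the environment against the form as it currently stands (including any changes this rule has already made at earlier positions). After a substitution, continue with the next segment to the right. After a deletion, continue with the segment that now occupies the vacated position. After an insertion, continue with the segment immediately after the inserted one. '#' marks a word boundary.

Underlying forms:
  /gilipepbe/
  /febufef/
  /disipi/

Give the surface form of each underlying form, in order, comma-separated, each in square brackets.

/gilipepbe/:
  Rule 1 Intervocalic Voicing: [gilipepbe] → [gilibepbe]
  Rule 2 Progressive Voicing Assimilation: [gilibepbe] → [gilibeppe]
  Rule 3 Word-Final Devoicing: no change — [gilibeppe]
  Rule 4 Cluster Epenthesis: no change — [gilibeppe]
  Rule 5 Geminate Reduction: [gilibeppe] → [gilibepe]
/febufef/:
  Rule 1 Intervocalic Voicing: [febufef] → [febuvef]
  Rule 2 Progressive Voicing Assimilation: no change — [febuvef]
  Rule 3 Word-Final Devoicing: no change — [febuvef]
  Rule 4 Cluster Epenthesis: no change — [febuvef]
  Rule 5 Geminate Reduction: no change — [febuvef]
/disipi/:
  Rule 1 Intervocalic Voicing: [disipi] → [dizibi]
  Rule 2 Progressive Voicing Assimilation: no change — [dizibi]
  Rule 3 Word-Final Devoicing: no change — [dizibi]
  Rule 4 Cluster Epenthesis: no change — [dizibi]
  Rule 5 Geminate Reduction: no change — [dizibi]

[gilibepe], [febuvef], [dizibi]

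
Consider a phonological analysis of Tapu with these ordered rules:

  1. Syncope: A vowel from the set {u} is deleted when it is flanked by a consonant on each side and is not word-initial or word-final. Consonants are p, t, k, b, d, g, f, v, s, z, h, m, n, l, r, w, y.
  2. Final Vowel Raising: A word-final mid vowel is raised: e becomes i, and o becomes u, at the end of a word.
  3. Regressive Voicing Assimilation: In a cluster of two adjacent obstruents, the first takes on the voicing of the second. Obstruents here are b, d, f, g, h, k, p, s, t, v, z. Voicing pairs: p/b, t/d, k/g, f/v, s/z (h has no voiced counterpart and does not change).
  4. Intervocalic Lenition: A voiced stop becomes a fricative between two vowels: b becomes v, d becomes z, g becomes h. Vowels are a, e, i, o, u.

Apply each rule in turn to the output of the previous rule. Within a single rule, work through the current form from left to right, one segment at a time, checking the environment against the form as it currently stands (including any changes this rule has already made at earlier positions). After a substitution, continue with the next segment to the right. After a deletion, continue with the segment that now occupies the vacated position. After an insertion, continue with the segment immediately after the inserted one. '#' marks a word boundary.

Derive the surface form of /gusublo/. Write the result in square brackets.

[kzblu]

1 Syncope: [gusublo] → [gsblo]
2 Final Vowel Raising: [gsblo] → [gsblu]
3 Regressive Voicing Assimilation: [gsblu] → [kzblu]
4 Intervocalic Lenition: no change — [kzblu]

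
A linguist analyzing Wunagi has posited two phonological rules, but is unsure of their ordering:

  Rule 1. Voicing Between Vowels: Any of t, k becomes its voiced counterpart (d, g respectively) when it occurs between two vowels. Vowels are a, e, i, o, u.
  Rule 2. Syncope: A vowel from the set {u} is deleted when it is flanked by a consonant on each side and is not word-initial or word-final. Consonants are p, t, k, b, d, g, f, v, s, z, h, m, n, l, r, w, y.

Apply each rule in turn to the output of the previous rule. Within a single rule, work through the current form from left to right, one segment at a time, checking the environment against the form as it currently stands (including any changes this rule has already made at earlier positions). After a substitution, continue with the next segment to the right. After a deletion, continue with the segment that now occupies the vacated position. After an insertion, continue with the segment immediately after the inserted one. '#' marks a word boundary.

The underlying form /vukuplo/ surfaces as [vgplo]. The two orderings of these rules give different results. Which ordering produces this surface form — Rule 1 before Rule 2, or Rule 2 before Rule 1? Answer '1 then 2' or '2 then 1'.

Order 1 then 2:
  1 Voicing Between Vowels: [vukuplo] → [vuguplo]
  2 Syncope: [vuguplo] → [vgplo]
  result: [vgplo]
Order 2 then 1:
  2 Syncope: [vukuplo] → [vkplo]
  1 Voicing Between Vowels: no change — [vkplo]
  result: [vkplo]

1 then 2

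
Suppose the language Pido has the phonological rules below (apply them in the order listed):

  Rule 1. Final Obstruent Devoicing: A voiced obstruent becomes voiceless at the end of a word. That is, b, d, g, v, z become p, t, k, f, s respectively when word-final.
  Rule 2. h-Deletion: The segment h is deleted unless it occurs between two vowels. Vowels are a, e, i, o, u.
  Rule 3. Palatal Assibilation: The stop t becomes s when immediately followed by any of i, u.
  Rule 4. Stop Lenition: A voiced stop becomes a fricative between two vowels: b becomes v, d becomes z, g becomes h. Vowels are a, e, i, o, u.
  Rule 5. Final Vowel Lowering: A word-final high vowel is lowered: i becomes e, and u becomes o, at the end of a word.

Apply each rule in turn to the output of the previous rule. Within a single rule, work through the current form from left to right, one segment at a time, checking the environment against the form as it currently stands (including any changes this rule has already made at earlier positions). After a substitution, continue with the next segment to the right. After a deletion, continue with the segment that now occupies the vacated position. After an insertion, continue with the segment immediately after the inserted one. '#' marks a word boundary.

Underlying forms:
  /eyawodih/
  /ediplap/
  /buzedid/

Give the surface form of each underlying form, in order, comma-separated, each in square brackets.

/eyawodih/:
  Rule 1 Final Obstruent Devoicing: no change — [eyawodih]
  Rule 2 h-Deletion: [eyawodih] → [eyawodi]
  Rule 3 Palatal Assibilation: no change — [eyawodi]
  Rule 4 Stop Lenition: [eyawodi] → [eyawozi]
  Rule 5 Final Vowel Lowering: [eyawozi] → [eyawoze]
/ediplap/:
  Rule 1 Final Obstruent Devoicing: no change — [ediplap]
  Rule 2 h-Deletion: no change — [ediplap]
  Rule 3 Palatal Assibilation: no change — [ediplap]
  Rule 4 Stop Lenition: [ediplap] → [eziplap]
  Rule 5 Final Vowel Lowering: no change — [eziplap]
/buzedid/:
  Rule 1 Final Obstruent Devoicing: [buzedid] → [buzedit]
  Rule 2 h-Deletion: no change — [buzedit]
  Rule 3 Palatal Assibilation: no change — [buzedit]
  Rule 4 Stop Lenition: [buzedit] → [buzezit]
  Rule 5 Final Vowel Lowering: no change — [buzezit]

[eyawoze], [eziplap], [buzezit]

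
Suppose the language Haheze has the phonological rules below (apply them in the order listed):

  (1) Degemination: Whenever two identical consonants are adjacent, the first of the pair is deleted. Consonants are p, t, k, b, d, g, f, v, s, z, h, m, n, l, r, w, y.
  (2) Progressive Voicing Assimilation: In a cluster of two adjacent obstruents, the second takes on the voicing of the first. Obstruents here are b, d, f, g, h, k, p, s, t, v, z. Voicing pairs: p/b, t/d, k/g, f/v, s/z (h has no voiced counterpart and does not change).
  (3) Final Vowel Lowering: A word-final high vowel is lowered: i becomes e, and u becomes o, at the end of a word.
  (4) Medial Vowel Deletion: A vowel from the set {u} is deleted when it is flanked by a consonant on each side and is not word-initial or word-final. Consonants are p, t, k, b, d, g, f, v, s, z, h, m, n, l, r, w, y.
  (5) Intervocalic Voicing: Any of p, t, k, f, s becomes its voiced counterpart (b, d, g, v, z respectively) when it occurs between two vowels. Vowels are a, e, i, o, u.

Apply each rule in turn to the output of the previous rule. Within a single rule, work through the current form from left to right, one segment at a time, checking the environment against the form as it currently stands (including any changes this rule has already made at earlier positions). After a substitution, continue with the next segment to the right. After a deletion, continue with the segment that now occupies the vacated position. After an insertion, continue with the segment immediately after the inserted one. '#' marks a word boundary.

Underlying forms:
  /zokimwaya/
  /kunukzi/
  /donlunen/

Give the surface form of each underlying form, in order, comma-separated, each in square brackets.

[zogimwaya], [knkse], [donlnen]

/zokimwaya/:
  (1) Degemination: no change — [zokimwaya]
  (2) Progressive Voicing Assimilation: no change — [zokimwaya]
  (3) Final Vowel Lowering: no change — [zokimwaya]
  (4) Medial Vowel Deletion: no change — [zokimwaya]
  (5) Intervocalic Voicing: [zokimwaya] → [zogimwaya]
/kunukzi/:
  (1) Degemination: no change — [kunukzi]
  (2) Progressive Voicing Assimilation: [kunukzi] → [kunuksi]
  (3) Final Vowel Lowering: [kunuksi] → [kunukse]
  (4) Medial Vowel Deletion: [kunukse] → [knkse]
  (5) Intervocalic Voicing: no change — [knkse]
/donlunen/:
  (1) Degemination: no change — [donlunen]
  (2) Progressive Voicing Assimilation: no change — [donlunen]
  (3) Final Vowel Lowering: no change — [donlunen]
  (4) Medial Vowel Deletion: [donlunen] → [donlnen]
  (5) Intervocalic Voicing: no change — [donlnen]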